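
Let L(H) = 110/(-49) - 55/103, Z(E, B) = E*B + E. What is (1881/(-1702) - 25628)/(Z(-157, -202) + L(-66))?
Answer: -220153859639/271050570108 ≈ -0.81222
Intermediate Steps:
Z(E, B) = E + B*E (Z(E, B) = B*E + E = E + B*E)
L(H) = -14025/5047 (L(H) = 110*(-1/49) - 55*1/103 = -110/49 - 55/103 = -14025/5047)
(1881/(-1702) - 25628)/(Z(-157, -202) + L(-66)) = (1881/(-1702) - 25628)/(-157*(1 - 202) - 14025/5047) = (1881*(-1/1702) - 25628)/(-157*(-201) - 14025/5047) = (-1881/1702 - 25628)/(31557 - 14025/5047) = -43620737/(1702*159254154/5047) = -43620737/1702*5047/159254154 = -220153859639/271050570108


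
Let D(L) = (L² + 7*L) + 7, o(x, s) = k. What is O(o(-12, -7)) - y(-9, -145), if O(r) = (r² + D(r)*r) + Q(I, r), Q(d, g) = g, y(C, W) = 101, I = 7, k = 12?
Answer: 2875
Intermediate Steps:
o(x, s) = 12
D(L) = 7 + L² + 7*L
O(r) = r + r² + r*(7 + r² + 7*r) (O(r) = (r² + (7 + r² + 7*r)*r) + r = (r² + r*(7 + r² + 7*r)) + r = r + r² + r*(7 + r² + 7*r))
O(o(-12, -7)) - y(-9, -145) = 12*(8 + 12² + 8*12) - 1*101 = 12*(8 + 144 + 96) - 101 = 12*248 - 101 = 2976 - 101 = 2875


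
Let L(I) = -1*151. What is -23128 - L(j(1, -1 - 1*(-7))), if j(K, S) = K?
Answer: -22977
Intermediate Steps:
L(I) = -151
-23128 - L(j(1, -1 - 1*(-7))) = -23128 - 1*(-151) = -23128 + 151 = -22977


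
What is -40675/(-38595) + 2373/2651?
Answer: 39883072/20463069 ≈ 1.9490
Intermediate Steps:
-40675/(-38595) + 2373/2651 = -40675*(-1/38595) + 2373*(1/2651) = 8135/7719 + 2373/2651 = 39883072/20463069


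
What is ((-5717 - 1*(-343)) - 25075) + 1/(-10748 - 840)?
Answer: -352843013/11588 ≈ -30449.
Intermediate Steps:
((-5717 - 1*(-343)) - 25075) + 1/(-10748 - 840) = ((-5717 + 343) - 25075) + 1/(-11588) = (-5374 - 25075) - 1/11588 = -30449 - 1/11588 = -352843013/11588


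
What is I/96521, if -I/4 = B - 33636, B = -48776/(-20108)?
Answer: 676303912/485211067 ≈ 1.3938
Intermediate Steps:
B = 12194/5027 (B = -48776*(-1/20108) = 12194/5027 ≈ 2.4257)
I = 676303912/5027 (I = -4*(12194/5027 - 33636) = -4*(-169075978/5027) = 676303912/5027 ≈ 1.3453e+5)
I/96521 = (676303912/5027)/96521 = (676303912/5027)*(1/96521) = 676303912/485211067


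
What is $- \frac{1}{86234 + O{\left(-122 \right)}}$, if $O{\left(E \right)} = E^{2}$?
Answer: $- \frac{1}{101118} \approx -9.8894 \cdot 10^{-6}$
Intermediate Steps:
$- \frac{1}{86234 + O{\left(-122 \right)}} = - \frac{1}{86234 + \left(-122\right)^{2}} = - \frac{1}{86234 + 14884} = - \frac{1}{101118}$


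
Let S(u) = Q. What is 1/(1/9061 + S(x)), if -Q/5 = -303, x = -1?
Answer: 9061/13727416 ≈ 0.00066007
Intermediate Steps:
Q = 1515 (Q = -5*(-303) = 1515)
S(u) = 1515
1/(1/9061 + S(x)) = 1/(1/9061 + 1515) = 1/(13727416/9061) = 9061/13727416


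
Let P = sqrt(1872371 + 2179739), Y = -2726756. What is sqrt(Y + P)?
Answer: sqrt(-2726756 + sqrt(4052110)) ≈ 1650.7*I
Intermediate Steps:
P = sqrt(4052110) ≈ 2013.0
sqrt(Y + P) = sqrt(-2726756 + sqrt(4052110))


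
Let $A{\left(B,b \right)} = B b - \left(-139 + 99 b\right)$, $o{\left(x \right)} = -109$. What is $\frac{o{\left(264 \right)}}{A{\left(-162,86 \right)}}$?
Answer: $\frac{109}{22307} \approx 0.0048864$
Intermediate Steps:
$A{\left(B,b \right)} = 139 - 99 b + B b$ ($A{\left(B,b \right)} = B b - \left(-139 + 99 b\right) = 139 - 99 b + B b$)
$\frac{o{\left(264 \right)}}{A{\left(-162,86 \right)}} = - \frac{109}{139 - 8514 - 13932} = - \frac{109}{-22307} = \left(-109\right) \left(- \frac{1}{22307}\right) = \frac{109}{22307}$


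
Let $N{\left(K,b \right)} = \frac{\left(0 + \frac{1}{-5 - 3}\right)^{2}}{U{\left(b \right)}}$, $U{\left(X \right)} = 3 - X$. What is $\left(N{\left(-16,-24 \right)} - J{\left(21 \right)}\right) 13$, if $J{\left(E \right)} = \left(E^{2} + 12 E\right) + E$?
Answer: $- \frac{16039283}{1728} \approx -9282.0$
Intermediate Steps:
$J{\left(E \right)} = E^{2} + 13 E$
$N{\left(K,b \right)} = \frac{1}{64 \left(3 - b\right)}$ ($N{\left(K,b \right)} = \frac{\left(0 + \frac{1}{-5 - 3}\right)^{2}}{3 - b} = \frac{\left(0 + \frac{1}{-8}\right)^{2}}{3 - b} = \frac{\left(0 - \frac{1}{8}\right)^{2}}{3 - b} = \frac{\left(- \frac{1}{8}\right)^{2}}{3 - b} = \frac{1}{64 \left(3 - b\right)}$)
$\left(N{\left(-16,-24 \right)} - J{\left(21 \right)}\right) 13 = \left(- \frac{1}{-192 + 64 \left(-24\right)} - 21 \left(13 + 21\right)\right) 13 = \left(- \frac{1}{-192 - 1536} - 21 \cdot 34\right) 13 = \left(- \frac{1}{-1728} - 714\right) 13 = \left(\left(-1\right) \left(- \frac{1}{1728}\right) - 714\right) 13 = \left(\frac{1}{1728} - 714\right) 13 = \left(- \frac{1233791}{1728}\right) 13 = - \frac{16039283}{1728}$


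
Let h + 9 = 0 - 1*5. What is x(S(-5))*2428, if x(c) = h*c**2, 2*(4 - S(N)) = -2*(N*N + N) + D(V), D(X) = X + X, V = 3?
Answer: -14990472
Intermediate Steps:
D(X) = 2*X
S(N) = 1 + N + N**2 (S(N) = 4 - (-2*(N*N + N) + 2*3)/2 = 4 - (-2*(N**2 + N) + 6)/2 = 4 - (-2*(N + N**2) + 6)/2 = 4 - ((-2*N - 2*N**2) + 6)/2 = 4 - (6 - 2*N - 2*N**2)/2 = 4 + (-3 + N + N**2) = 1 + N + N**2)
h = -14 (h = -9 + (0 - 1*5) = -9 + (0 - 5) = -9 - 5 = -14)
x(c) = -14*c**2
x(S(-5))*2428 = -14*(1 - 5 + (-5)**2)**2*2428 = -14*(1 - 5 + 25)**2*2428 = -14*21**2*2428 = -14*441*2428 = -6174*2428 = -14990472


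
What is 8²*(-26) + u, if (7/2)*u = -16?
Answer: -11680/7 ≈ -1668.6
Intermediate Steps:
u = -32/7 (u = (2/7)*(-16) = -32/7 ≈ -4.5714)
8²*(-26) + u = 8²*(-26) - 32/7 = 64*(-26) - 32/7 = -1664 - 32/7 = -11680/7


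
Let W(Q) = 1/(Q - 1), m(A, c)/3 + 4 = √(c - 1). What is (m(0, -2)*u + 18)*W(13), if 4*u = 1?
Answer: 5/4 + I*√3/16 ≈ 1.25 + 0.10825*I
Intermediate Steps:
m(A, c) = -12 + 3*√(-1 + c) (m(A, c) = -12 + 3*√(c - 1) = -12 + 3*√(-1 + c))
u = ¼ (u = (¼)*1 = ¼ ≈ 0.25000)
W(Q) = 1/(-1 + Q)
(m(0, -2)*u + 18)*W(13) = ((-12 + 3*√(-1 - 2))*(¼) + 18)/(-1 + 13) = ((-12 + 3*√(-3))*(¼) + 18)/12 = ((-12 + 3*(I*√3))*(¼) + 18)*(1/12) = ((-12 + 3*I*√3)*(¼) + 18)*(1/12) = ((-3 + 3*I*√3/4) + 18)*(1/12) = (15 + 3*I*√3/4)*(1/12) = 5/4 + I*√3/16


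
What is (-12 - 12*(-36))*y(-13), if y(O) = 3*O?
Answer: -16380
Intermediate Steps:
(-12 - 12*(-36))*y(-13) = (-12 - 12*(-36))*(3*(-13)) = (-12 + 432)*(-39) = 420*(-39) = -16380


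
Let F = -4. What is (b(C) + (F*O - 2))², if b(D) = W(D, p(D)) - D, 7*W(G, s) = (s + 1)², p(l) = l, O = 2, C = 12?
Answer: 225/49 ≈ 4.5918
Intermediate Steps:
W(G, s) = (1 + s)²/7 (W(G, s) = (s + 1)²/7 = (1 + s)²/7)
b(D) = -D + (1 + D)²/7 (b(D) = (1 + D)²/7 - D = -D + (1 + D)²/7)
(b(C) + (F*O - 2))² = ((-1*12 + (1 + 12)²/7) + (-4*2 - 2))² = ((-12 + (⅐)*13²) + (-8 - 2))² = ((-12 + (⅐)*169) - 10)² = ((-12 + 169/7) - 10)² = (85/7 - 10)² = (15/7)² = 225/49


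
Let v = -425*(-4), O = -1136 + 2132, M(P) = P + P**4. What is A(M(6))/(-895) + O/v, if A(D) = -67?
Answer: 50266/76075 ≈ 0.66074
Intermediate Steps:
O = 996
v = 1700
A(M(6))/(-895) + O/v = -67/(-895) + 996/1700 = -67*(-1/895) + 996*(1/1700) = 67/895 + 249/425 = 50266/76075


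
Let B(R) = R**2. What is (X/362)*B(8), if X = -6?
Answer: -192/181 ≈ -1.0608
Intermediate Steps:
(X/362)*B(8) = -6/362*8**2 = -6*1/362*64 = -3/181*64 = -192/181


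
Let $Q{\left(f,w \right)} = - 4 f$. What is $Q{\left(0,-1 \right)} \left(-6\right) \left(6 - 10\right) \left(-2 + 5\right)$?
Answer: $0$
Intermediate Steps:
$Q{\left(0,-1 \right)} \left(-6\right) \left(6 - 10\right) \left(-2 + 5\right) = \left(-4\right) 0 \left(-6\right) \left(6 - 10\right) \left(-2 + 5\right) = 0 \left(-6\right) \left(\left(-4\right) 3\right) = 0 \left(-12\right) = 0$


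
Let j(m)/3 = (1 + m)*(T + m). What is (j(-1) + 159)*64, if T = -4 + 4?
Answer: 10176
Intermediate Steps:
T = 0
j(m) = 3*m*(1 + m) (j(m) = 3*((1 + m)*(0 + m)) = 3*((1 + m)*m) = 3*(m*(1 + m)) = 3*m*(1 + m))
(j(-1) + 159)*64 = (3*(-1)*(1 - 1) + 159)*64 = (3*(-1)*0 + 159)*64 = (0 + 159)*64 = 159*64 = 10176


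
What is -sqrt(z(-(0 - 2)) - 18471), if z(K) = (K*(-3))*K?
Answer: -I*sqrt(18483) ≈ -135.95*I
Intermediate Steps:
z(K) = -3*K**2 (z(K) = (-3*K)*K = -3*K**2)
-sqrt(z(-(0 - 2)) - 18471) = -sqrt(-3*(0 - 2)**2 - 18471) = -sqrt(-3*(-1*(-2))**2 - 18471) = -sqrt(-3*2**2 - 18471) = -sqrt(-3*4 - 18471) = -sqrt(-12 - 18471) = -sqrt(-18483) = -I*sqrt(18483)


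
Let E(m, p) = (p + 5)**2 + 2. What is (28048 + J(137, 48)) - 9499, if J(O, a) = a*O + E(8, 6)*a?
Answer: 31029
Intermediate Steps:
E(m, p) = 2 + (5 + p)**2 (E(m, p) = (5 + p)**2 + 2 = 2 + (5 + p)**2)
J(O, a) = 123*a + O*a (J(O, a) = a*O + (2 + (5 + 6)**2)*a = O*a + (2 + 11**2)*a = O*a + (2 + 121)*a = O*a + 123*a = 123*a + O*a)
(28048 + J(137, 48)) - 9499 = (28048 + 48*(123 + 137)) - 9499 = (28048 + 48*260) - 9499 = (28048 + 12480) - 9499 = 40528 - 9499 = 31029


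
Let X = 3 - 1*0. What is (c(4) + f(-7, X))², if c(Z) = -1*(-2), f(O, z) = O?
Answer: 25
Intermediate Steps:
X = 3 (X = 3 + 0 = 3)
c(Z) = 2
(c(4) + f(-7, X))² = (2 - 7)² = (-5)² = 25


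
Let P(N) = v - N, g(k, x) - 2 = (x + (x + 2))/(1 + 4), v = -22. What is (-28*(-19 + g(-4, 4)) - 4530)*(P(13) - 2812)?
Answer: 11701170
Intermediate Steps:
g(k, x) = 12/5 + 2*x/5 (g(k, x) = 2 + (x + (x + 2))/(1 + 4) = 2 + (x + (2 + x))/5 = 2 + (2 + 2*x)*(1/5) = 2 + (2/5 + 2*x/5) = 12/5 + 2*x/5)
P(N) = -22 - N
(-28*(-19 + g(-4, 4)) - 4530)*(P(13) - 2812) = (-28*(-19 + (12/5 + (2/5)*4)) - 4530)*((-22 - 1*13) - 2812) = (-28*(-19 + (12/5 + 8/5)) - 4530)*((-22 - 13) - 2812) = (-28*(-19 + 4) - 4530)*(-35 - 2812) = (-28*(-15) - 4530)*(-2847) = (420 - 4530)*(-2847) = -4110*(-2847) = 11701170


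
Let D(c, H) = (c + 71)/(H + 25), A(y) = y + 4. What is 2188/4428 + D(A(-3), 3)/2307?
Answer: 2951143/5958981 ≈ 0.49524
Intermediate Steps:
A(y) = 4 + y
D(c, H) = (71 + c)/(25 + H)
2188/4428 + D(A(-3), 3)/2307 = 2188/4428 + ((71 + (4 - 3))/(25 + 3))/2307 = 2188*(1/4428) + ((71 + 1)/28)*(1/2307) = 547/1107 + ((1/28)*72)*(1/2307) = 547/1107 + (18/7)*(1/2307) = 547/1107 + 6/5383 = 2951143/5958981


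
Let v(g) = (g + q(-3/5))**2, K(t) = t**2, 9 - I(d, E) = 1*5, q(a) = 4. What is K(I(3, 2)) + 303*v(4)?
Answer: 19408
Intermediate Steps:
I(d, E) = 4 (I(d, E) = 9 - 5 = 4)
v(g) = (4 + g)**2 (v(g) = (g + 4)**2 = (4 + g)**2)
K(I(3, 2)) + 303*v(4) = 4**2 + 303*(4 + 4)**2 = 16 + 303*8**2 = 16 + 303*64 = 16 + 19392 = 19408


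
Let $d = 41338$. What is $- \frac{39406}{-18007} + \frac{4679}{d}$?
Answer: $\frac{155747271}{67670306} \approx 2.3016$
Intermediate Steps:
$- \frac{39406}{-18007} + \frac{4679}{d} = - \frac{39406}{-18007} + \frac{4679}{41338} = \left(-39406\right) \left(- \frac{1}{18007}\right) + 4679 \cdot \frac{1}{41338} = \frac{39406}{18007} + \frac{4679}{41338} = \frac{155747271}{67670306}$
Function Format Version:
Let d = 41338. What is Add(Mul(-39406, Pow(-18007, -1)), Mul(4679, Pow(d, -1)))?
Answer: Rational(155747271, 67670306) ≈ 2.3016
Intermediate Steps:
Add(Mul(-39406, Pow(-18007, -1)), Mul(4679, Pow(d, -1))) = Add(Mul(-39406, Pow(-18007, -1)), Mul(4679, Pow(41338, -1))) = Add(Mul(-39406, Rational(-1, 18007)), Mul(4679, Rational(1, 41338))) = Add(Rational(39406, 18007), Rational(4679, 41338)) = Rational(155747271, 67670306)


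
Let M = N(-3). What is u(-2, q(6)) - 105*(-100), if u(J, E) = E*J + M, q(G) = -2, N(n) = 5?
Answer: 10509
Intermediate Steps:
M = 5
u(J, E) = 5 + E*J (u(J, E) = E*J + 5 = 5 + E*J)
u(-2, q(6)) - 105*(-100) = (5 - 2*(-2)) - 105*(-100) = (5 + 4) + 10500 = 9 + 10500 = 10509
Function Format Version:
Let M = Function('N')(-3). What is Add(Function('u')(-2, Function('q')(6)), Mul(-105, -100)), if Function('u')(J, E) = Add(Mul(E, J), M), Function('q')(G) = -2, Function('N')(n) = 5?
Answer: 10509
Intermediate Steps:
M = 5
Function('u')(J, E) = Add(5, Mul(E, J)) (Function('u')(J, E) = Add(Mul(E, J), 5) = Add(5, Mul(E, J)))
Add(Function('u')(-2, Function('q')(6)), Mul(-105, -100)) = Add(Add(5, Mul(-2, -2)), Mul(-105, -100)) = Add(Add(5, 4), 10500) = Add(9, 10500) = 10509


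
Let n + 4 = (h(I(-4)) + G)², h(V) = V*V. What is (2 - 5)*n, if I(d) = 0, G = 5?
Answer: -63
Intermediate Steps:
h(V) = V²
n = 21 (n = -4 + (0² + 5)² = -4 + (0 + 5)² = -4 + 5² = -4 + 25 = 21)
(2 - 5)*n = (2 - 5)*21 = -3*21 = -63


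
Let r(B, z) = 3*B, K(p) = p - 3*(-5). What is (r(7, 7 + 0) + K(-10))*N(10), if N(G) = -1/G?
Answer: -13/5 ≈ -2.6000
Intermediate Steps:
K(p) = 15 + p (K(p) = p + 15 = 15 + p)
(r(7, 7 + 0) + K(-10))*N(10) = (3*7 + (15 - 10))*(-1/10) = (21 + 5)*(-1*1/10) = 26*(-1/10) = -13/5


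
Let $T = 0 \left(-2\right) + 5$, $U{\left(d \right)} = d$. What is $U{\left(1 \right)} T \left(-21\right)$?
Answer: $-105$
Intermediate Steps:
$T = 5$ ($T = 0 + 5 = 5$)
$U{\left(1 \right)} T \left(-21\right) = 1 \cdot 5 \left(-21\right) = 5 \left(-21\right) = -105$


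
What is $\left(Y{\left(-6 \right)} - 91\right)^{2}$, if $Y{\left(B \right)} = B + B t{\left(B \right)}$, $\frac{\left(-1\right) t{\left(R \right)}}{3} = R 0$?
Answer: $9409$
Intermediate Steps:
$t{\left(R \right)} = 0$ ($t{\left(R \right)} = - 3 R 0 = \left(-3\right) 0 = 0$)
$Y{\left(B \right)} = B$ ($Y{\left(B \right)} = B + B 0 = B + 0 = B$)
$\left(Y{\left(-6 \right)} - 91\right)^{2} = \left(-6 - 91\right)^{2} = \left(-97\right)^{2} = 9409$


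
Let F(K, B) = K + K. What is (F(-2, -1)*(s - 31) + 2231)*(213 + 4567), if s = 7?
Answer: 11123060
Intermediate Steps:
F(K, B) = 2*K
(F(-2, -1)*(s - 31) + 2231)*(213 + 4567) = ((2*(-2))*(7 - 31) + 2231)*(213 + 4567) = (-4*(-24) + 2231)*4780 = (96 + 2231)*4780 = 2327*4780 = 11123060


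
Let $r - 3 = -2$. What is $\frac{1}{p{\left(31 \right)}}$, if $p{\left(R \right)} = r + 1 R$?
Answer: $\frac{1}{32} \approx 0.03125$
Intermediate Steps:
$r = 1$ ($r = 3 - 2 = 1$)
$p{\left(R \right)} = 1 + R$ ($p{\left(R \right)} = 1 + 1 R = 1 + R$)
$\frac{1}{p{\left(31 \right)}} = \frac{1}{1 + 31} = \frac{1}{32}$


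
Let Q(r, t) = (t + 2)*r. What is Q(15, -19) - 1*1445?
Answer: -1700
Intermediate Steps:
Q(r, t) = r*(2 + t) (Q(r, t) = (2 + t)*r = r*(2 + t))
Q(15, -19) - 1*1445 = 15*(2 - 19) - 1*1445 = 15*(-17) - 1445 = -255 - 1445 = -1700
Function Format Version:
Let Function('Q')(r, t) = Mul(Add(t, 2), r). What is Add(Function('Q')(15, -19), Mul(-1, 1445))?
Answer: -1700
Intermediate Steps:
Function('Q')(r, t) = Mul(r, Add(2, t)) (Function('Q')(r, t) = Mul(Add(2, t), r) = Mul(r, Add(2, t)))
Add(Function('Q')(15, -19), Mul(-1, 1445)) = Add(Mul(15, Add(2, -19)), Mul(-1, 1445)) = Add(Mul(15, -17), -1445) = Add(-255, -1445) = -1700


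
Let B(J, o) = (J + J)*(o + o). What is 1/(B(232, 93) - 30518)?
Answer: 1/55786 ≈ 1.7926e-5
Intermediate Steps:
B(J, o) = 4*J*o (B(J, o) = (2*J)*(2*o) = 4*J*o)
1/(B(232, 93) - 30518) = 1/(4*232*93 - 30518) = 1/(86304 - 30518) = 1/55786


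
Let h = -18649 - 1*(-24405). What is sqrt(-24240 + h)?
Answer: 2*I*sqrt(4621) ≈ 135.96*I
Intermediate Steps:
h = 5756 (h = -18649 + 24405 = 5756)
sqrt(-24240 + h) = sqrt(-24240 + 5756) = sqrt(-18484) = 2*I*sqrt(4621)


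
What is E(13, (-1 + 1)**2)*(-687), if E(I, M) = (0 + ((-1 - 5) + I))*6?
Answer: -28854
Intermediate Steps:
E(I, M) = -36 + 6*I (E(I, M) = (0 + (-6 + I))*6 = (-6 + I)*6 = -36 + 6*I)
E(13, (-1 + 1)**2)*(-687) = (-36 + 6*13)*(-687) = (-36 + 78)*(-687) = 42*(-687) = -28854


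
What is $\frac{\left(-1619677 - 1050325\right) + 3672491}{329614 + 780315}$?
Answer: $\frac{1002489}{1109929} \approx 0.9032$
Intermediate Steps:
$\frac{\left(-1619677 - 1050325\right) + 3672491}{329614 + 780315} = \frac{\left(-1619677 - 1050325\right) + 3672491}{1109929} = \left(-2670002 + 3672491\right) \frac{1}{1109929} = 1002489 \cdot \frac{1}{1109929} = \frac{1002489}{1109929}$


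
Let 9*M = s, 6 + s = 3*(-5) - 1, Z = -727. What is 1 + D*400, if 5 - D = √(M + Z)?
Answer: 2001 - 400*I*√6565/3 ≈ 2001.0 - 10803.0*I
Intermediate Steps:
s = -22 (s = -6 + (3*(-5) - 1) = -6 + (-15 - 1) = -6 - 16 = -22)
M = -22/9 (M = (⅑)*(-22) = -22/9 ≈ -2.4444)
D = 5 - I*√6565/3 (D = 5 - √(-22/9 - 727) = 5 - √(-6565/9) = 5 - I*√6565/3 ≈ 5.0 - 27.008*I)
1 + D*400 = 1 + (5 - I*√6565/3)*400 = 1 + (2000 - 400*I*√6565/3) = 2001 - 400*I*√6565/3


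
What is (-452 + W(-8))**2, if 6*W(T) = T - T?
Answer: 204304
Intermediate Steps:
W(T) = 0 (W(T) = (T - T)/6 = (1/6)*0 = 0)
(-452 + W(-8))**2 = (-452 + 0)**2 = (-452)**2 = 204304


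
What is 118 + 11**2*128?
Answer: 15606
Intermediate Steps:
118 + 11**2*128 = 118 + 121*128 = 118 + 15488 = 15606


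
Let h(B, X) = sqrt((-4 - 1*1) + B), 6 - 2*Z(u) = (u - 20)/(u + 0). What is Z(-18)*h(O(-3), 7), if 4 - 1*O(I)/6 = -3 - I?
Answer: 35*sqrt(19)/18 ≈ 8.4756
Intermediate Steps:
O(I) = 42 + 6*I (O(I) = 24 - 6*(-3 - I) = 24 + (18 + 6*I) = 42 + 6*I)
Z(u) = 3 - (-20 + u)/(2*u) (Z(u) = 3 - (u - 20)/(2*(u + 0)) = 3 - (-20 + u)/(2*u))
h(B, X) = sqrt(-5 + B) (h(B, X) = sqrt((-4 - 1) + B) = sqrt(-5 + B))
Z(-18)*h(O(-3), 7) = (5/2 + 10/(-18))*sqrt(-5 + (42 + 6*(-3))) = (5/2 + 10*(-1/18))*sqrt(-5 + (42 - 18)) = (5/2 - 5/9)*sqrt(-5 + 24) = 35*sqrt(19)/18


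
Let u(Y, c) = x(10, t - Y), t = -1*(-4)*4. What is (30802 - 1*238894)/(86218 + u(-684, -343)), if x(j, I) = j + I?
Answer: -17341/7244 ≈ -2.3938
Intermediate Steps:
t = 16 (t = 4*4 = 16)
x(j, I) = I + j
u(Y, c) = 26 - Y (u(Y, c) = (16 - Y) + 10 = 26 - Y)
(30802 - 1*238894)/(86218 + u(-684, -343)) = (30802 - 1*238894)/(86218 + (26 - 1*(-684))) = (30802 - 238894)/(86218 + (26 + 684)) = -208092/(86218 + 710) = -208092/86928 = -208092*1/86928 = -17341/7244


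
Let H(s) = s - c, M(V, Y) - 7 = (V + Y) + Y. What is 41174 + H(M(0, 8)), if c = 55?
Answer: 41142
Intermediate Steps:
M(V, Y) = 7 + V + 2*Y (M(V, Y) = 7 + ((V + Y) + Y) = 7 + (V + 2*Y) = 7 + V + 2*Y)
H(s) = -55 + s (H(s) = s - 1*55 = s - 55 = -55 + s)
41174 + H(M(0, 8)) = 41174 + (-55 + (7 + 0 + 2*8)) = 41174 + (-55 + (7 + 0 + 16)) = 41174 + (-55 + 23) = 41174 - 32 = 41142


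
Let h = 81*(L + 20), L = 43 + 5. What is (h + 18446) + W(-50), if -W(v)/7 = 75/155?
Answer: 742469/31 ≈ 23951.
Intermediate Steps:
L = 48
W(v) = -105/31 (W(v) = -525/155 = -7*15/31 = -105/31)
h = 5508 (h = 81*(48 + 20) = 81*68 = 5508)
(h + 18446) + W(-50) = (5508 + 18446) - 105/31 = 23954 - 105/31 = 742469/31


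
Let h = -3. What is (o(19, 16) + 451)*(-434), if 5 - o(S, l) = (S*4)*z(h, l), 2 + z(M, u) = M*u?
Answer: -1847104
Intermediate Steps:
z(M, u) = -2 + M*u
o(S, l) = 5 - 4*S*(-2 - 3*l) (o(S, l) = 5 - S*4*(-2 - 3*l) = 5 - 4*S*(-2 - 3*l))
(o(19, 16) + 451)*(-434) = ((5 + 4*19*(2 + 3*16)) + 451)*(-434) = ((5 + 4*19*(2 + 48)) + 451)*(-434) = ((5 + 4*19*50) + 451)*(-434) = ((5 + 3800) + 451)*(-434) = (3805 + 451)*(-434) = 4256*(-434) = -1847104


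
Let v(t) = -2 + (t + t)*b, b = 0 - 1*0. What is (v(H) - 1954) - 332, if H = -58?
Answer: -2288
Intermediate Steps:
b = 0 (b = 0 + 0 = 0)
v(t) = -2 (v(t) = -2 + (t + t)*0 = -2 + (2*t)*0 = -2 + 0 = -2)
(v(H) - 1954) - 332 = (-2 - 1954) - 332 = -1956 - 332 = -2288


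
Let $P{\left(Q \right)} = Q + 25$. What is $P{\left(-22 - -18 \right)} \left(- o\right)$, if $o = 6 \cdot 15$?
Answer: $-1890$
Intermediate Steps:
$o = 90$
$P{\left(Q \right)} = 25 + Q$
$P{\left(-22 - -18 \right)} \left(- o\right) = \left(25 - 4\right) \left(\left(-1\right) 90\right) = \left(25 + \left(-22 + 18\right)\right) \left(-90\right) = \left(25 - 4\right) \left(-90\right) = 21 \left(-90\right) = -1890$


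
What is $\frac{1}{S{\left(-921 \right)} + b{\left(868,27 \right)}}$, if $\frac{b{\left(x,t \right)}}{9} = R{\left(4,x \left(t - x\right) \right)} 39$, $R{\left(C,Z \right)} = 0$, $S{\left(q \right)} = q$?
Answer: $- \frac{1}{921} \approx -0.0010858$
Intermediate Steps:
$b{\left(x,t \right)} = 0$ ($b{\left(x,t \right)} = 9 \cdot 0 \cdot 39 = 9 \cdot 0 = 0$)
$\frac{1}{S{\left(-921 \right)} + b{\left(868,27 \right)}} = \frac{1}{-921 + 0} = \frac{1}{-921} = - \frac{1}{921}$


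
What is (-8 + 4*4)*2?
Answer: 16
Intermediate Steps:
(-8 + 4*4)*2 = (-8 + 16)*2 = 8*2 = 16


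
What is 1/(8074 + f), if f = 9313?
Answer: 1/17387 ≈ 5.7514e-5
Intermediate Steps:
1/(8074 + f) = 1/(8074 + 9313) = 1/17387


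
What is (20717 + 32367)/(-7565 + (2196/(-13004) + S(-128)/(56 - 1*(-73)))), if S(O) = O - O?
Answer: -43144021/6148591 ≈ -7.0169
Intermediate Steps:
S(O) = 0
(20717 + 32367)/(-7565 + (2196/(-13004) + S(-128)/(56 - 1*(-73)))) = (20717 + 32367)/(-7565 + (2196/(-13004) + 0/(56 - 1*(-73)))) = 53084/(-7565 + (2196*(-1/13004) + 0/(56 + 73))) = 53084/(-7565 + (-549/3251 + 0/129)) = 53084/(-7565 + (-549/3251 + 0*(1/129))) = 53084/(-7565 + (-549/3251 + 0)) = 53084/(-7565 - 549/3251) = 53084/(-24594364/3251) = 53084*(-3251/24594364) = -43144021/6148591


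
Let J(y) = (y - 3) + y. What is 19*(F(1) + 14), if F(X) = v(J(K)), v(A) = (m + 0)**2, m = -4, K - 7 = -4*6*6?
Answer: 570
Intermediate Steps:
K = -137 (K = 7 - 4*6*6 = 7 - 24*6 = 7 - 144 = -137)
J(y) = -3 + 2*y (J(y) = (-3 + y) + y = -3 + 2*y)
v(A) = 16 (v(A) = (-4 + 0)**2 = (-4)**2 = 16)
F(X) = 16
19*(F(1) + 14) = 19*(16 + 14) = 19*30 = 570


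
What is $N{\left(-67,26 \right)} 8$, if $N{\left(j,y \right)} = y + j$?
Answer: $-328$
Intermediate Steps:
$N{\left(j,y \right)} = j + y$
$N{\left(-67,26 \right)} 8 = \left(-67 + 26\right) 8 = \left(-41\right) 8 = -328$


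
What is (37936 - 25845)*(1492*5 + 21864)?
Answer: 354556484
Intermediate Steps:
(37936 - 25845)*(1492*5 + 21864) = 12091*(7460 + 21864) = 12091*29324 = 354556484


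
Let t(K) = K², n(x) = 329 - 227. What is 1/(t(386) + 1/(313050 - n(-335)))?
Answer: 312948/46628000209 ≈ 6.7116e-6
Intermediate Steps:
n(x) = 102
1/(t(386) + 1/(313050 - n(-335))) = 1/(386² + 1/(313050 - 1*102)) = 1/(148996 + 1/(313050 - 102)) = 1/(148996 + 1/312948) = 1/(46628000209/312948) = 312948/46628000209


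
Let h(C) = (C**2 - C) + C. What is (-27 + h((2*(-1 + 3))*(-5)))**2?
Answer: 139129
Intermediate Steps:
h(C) = C**2
(-27 + h((2*(-1 + 3))*(-5)))**2 = (-27 + ((2*(-1 + 3))*(-5))**2)**2 = (-27 + ((2*2)*(-5))**2)**2 = (-27 + (4*(-5))**2)**2 = (-27 + (-20)**2)**2 = (-27 + 400)**2 = 373**2 = 139129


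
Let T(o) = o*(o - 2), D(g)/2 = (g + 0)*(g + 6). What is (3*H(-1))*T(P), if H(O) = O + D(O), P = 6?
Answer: -792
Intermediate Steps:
D(g) = 2*g*(6 + g) (D(g) = 2*((g + 0)*(g + 6)) = 2*(g*(6 + g)) = 2*g*(6 + g))
T(o) = o*(-2 + o)
H(O) = O + 2*O*(6 + O)
(3*H(-1))*T(P) = (3*(-(13 + 2*(-1))))*(6*(-2 + 6)) = (3*(-(13 - 2)))*(6*4) = (3*(-1*11))*24 = (3*(-11))*24 = -33*24 = -792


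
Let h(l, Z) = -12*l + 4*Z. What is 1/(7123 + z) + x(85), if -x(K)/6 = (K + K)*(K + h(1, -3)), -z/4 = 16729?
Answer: -3720320461/59793 ≈ -62220.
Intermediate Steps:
z = -66916 (z = -4*16729 = -66916)
x(K) = -12*K*(-24 + K) (x(K) = -6*(K + K)*(K + (-12*1 + 4*(-3))) = -6*2*K*(K + (-12 - 12)) = -6*2*K*(K - 24) = -6*2*K*(-24 + K) = -12*K*(-24 + K))
1/(7123 + z) + x(85) = 1/(7123 - 66916) + 12*85*(24 - 1*85) = 1/(-59793) + 12*85*(24 - 85) = -1/59793 + 12*85*(-61) = -1/59793 - 62220 = -3720320461/59793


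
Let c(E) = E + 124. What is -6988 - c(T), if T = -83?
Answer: -7029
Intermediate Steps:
c(E) = 124 + E
-6988 - c(T) = -6988 - (124 - 83) = -6988 - 1*41 = -6988 - 41 = -7029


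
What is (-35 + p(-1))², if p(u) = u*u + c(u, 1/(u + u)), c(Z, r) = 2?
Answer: 1024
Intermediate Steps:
p(u) = 2 + u² (p(u) = u*u + 2 = u² + 2 = 2 + u²)
(-35 + p(-1))² = (-35 + (2 + (-1)²))² = (-35 + (2 + 1))² = (-35 + 3)² = (-32)² = 1024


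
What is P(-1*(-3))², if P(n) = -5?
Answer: 25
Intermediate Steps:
P(-1*(-3))² = (-5)² = 25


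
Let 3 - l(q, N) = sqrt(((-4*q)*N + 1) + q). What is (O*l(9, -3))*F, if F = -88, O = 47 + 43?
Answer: -23760 + 7920*sqrt(118) ≈ 62273.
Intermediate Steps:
O = 90
l(q, N) = 3 - sqrt(1 + q - 4*N*q) (l(q, N) = 3 - sqrt(((-4*q)*N + 1) + q) = 3 - sqrt((-4*N*q + 1) + q) = 3 - sqrt((1 - 4*N*q) + q) = 3 - sqrt(1 + q - 4*N*q))
(O*l(9, -3))*F = (90*(3 - sqrt(1 + 9 - 4*(-3)*9)))*(-88) = (90*(3 - sqrt(1 + 9 + 108)))*(-88) = (90*(3 - sqrt(118)))*(-88) = (270 - 90*sqrt(118))*(-88) = -23760 + 7920*sqrt(118)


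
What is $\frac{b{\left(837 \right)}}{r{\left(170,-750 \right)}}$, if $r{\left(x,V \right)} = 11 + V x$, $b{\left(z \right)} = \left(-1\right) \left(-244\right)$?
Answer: $- \frac{244}{127489} \approx -0.0019139$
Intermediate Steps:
$b{\left(z \right)} = 244$
$\frac{b{\left(837 \right)}}{r{\left(170,-750 \right)}} = \frac{244}{11 - 127500} = \frac{244}{-127489} = 244 \left(- \frac{1}{127489}\right) = - \frac{244}{127489}$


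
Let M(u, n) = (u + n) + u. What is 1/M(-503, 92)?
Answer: -1/914 ≈ -0.0010941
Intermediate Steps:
M(u, n) = n + 2*u (M(u, n) = (n + u) + u = n + 2*u)
1/M(-503, 92) = 1/(92 + 2*(-503)) = 1/(92 - 1006) = 1/(-914) = -1/914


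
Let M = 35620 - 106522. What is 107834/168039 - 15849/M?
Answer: 381810977/441270414 ≈ 0.86525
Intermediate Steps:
M = -70902
107834/168039 - 15849/M = 107834/168039 - 15849/(-70902) = 107834*(1/168039) - 15849*(-1/70902) = 107834/168039 + 587/2626 = 381810977/441270414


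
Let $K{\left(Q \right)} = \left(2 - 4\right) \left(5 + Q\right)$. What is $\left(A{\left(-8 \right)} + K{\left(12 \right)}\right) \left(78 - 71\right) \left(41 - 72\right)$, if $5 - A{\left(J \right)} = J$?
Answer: $4557$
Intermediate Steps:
$A{\left(J \right)} = 5 - J$
$K{\left(Q \right)} = -10 - 2 Q$ ($K{\left(Q \right)} = - 2 \left(5 + Q\right) = -10 - 2 Q$)
$\left(A{\left(-8 \right)} + K{\left(12 \right)}\right) \left(78 - 71\right) \left(41 - 72\right) = \left(\left(5 - -8\right) - 34\right) \left(78 - 71\right) \left(41 - 72\right) = \left(\left(5 + 8\right) - 34\right) 7 \left(-31\right) = \left(13 - 34\right) \left(-217\right) = \left(-21\right) \left(-217\right) = 4557$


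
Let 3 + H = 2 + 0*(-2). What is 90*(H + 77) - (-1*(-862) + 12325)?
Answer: -6347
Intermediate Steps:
H = -1 (H = -3 + (2 + 0*(-2)) = -3 + (2 + 0) = -3 + 2 = -1)
90*(H + 77) - (-1*(-862) + 12325) = 90*(-1 + 77) - (-1*(-862) + 12325) = 90*76 - (862 + 12325) = 6840 - 1*13187 = 6840 - 13187 = -6347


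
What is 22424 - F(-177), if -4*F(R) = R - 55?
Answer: 22366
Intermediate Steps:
F(R) = 55/4 - R/4 (F(R) = -(R - 55)/4 = -(-55 + R)/4 = 55/4 - R/4)
22424 - F(-177) = 22424 - (55/4 - ¼*(-177)) = 22424 - (55/4 + 177/4) = 22424 - 1*58 = 22424 - 58 = 22366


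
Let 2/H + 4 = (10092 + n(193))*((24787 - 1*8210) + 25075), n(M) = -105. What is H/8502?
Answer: 1/1768324688520 ≈ 5.6551e-13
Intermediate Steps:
H = 1/207989260 (H = 2/(-4 + (10092 - 105)*((24787 - 1*8210) + 25075)) = 2/(-4 + 9987*((24787 - 8210) + 25075)) = 2/(-4 + 9987*(16577 + 25075)) = 2/(-4 + 9987*41652) = 2/(-4 + 415978524) = 2/415978520 = 2*(1/415978520) = 1/207989260 ≈ 4.8079e-9)
H/8502 = (1/207989260)/8502 = (1/207989260)*(1/8502) = 1/1768324688520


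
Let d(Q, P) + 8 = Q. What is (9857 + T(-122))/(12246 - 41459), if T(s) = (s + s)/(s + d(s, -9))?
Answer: -621052/1840419 ≈ -0.33745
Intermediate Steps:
d(Q, P) = -8 + Q
T(s) = 2*s/(-8 + 2*s) (T(s) = (s + s)/(s + (-8 + s)) = (2*s)/(-8 + 2*s) = 2*s/(-8 + 2*s))
(9857 + T(-122))/(12246 - 41459) = (9857 - 122/(-4 - 122))/(12246 - 41459) = (9857 - 122/(-126))/(-29213) = (9857 - 122*(-1/126))*(-1/29213) = (9857 + 61/63)*(-1/29213) = (621052/63)*(-1/29213) = -621052/1840419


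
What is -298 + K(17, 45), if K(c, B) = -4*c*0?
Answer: -298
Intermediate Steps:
K(c, B) = 0
-298 + K(17, 45) = -298 + 0 = -298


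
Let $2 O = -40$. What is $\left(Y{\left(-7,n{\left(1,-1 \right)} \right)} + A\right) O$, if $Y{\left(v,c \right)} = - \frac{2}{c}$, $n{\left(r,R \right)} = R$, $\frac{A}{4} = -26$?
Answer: $2040$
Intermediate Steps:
$A = -104$ ($A = 4 \left(-26\right) = -104$)
$O = -20$ ($O = \frac{1}{2} \left(-40\right) = -20$)
$\left(Y{\left(-7,n{\left(1,-1 \right)} \right)} + A\right) O = \left(- \frac{2}{-1} - 104\right) \left(-20\right) = \left(\left(-2\right) \left(-1\right) - 104\right) \left(-20\right) = \left(2 - 104\right) \left(-20\right) = \left(-102\right) \left(-20\right) = 2040$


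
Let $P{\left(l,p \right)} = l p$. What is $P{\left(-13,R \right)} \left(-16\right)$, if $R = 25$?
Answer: $5200$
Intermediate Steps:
$P{\left(-13,R \right)} \left(-16\right) = \left(-13\right) 25 \left(-16\right) = \left(-325\right) \left(-16\right) = 5200$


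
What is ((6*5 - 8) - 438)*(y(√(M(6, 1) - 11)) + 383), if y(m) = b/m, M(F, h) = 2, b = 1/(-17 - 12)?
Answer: -159328 - 416*I/87 ≈ -1.5933e+5 - 4.7816*I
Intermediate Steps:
b = -1/29 (b = 1/(-29) = -1/29 ≈ -0.034483)
y(m) = -1/(29*m)
((6*5 - 8) - 438)*(y(√(M(6, 1) - 11)) + 383) = ((6*5 - 8) - 438)*(-1/(29*√(2 - 11)) + 383) = ((30 - 8) - 438)*(-(-I/3)/29 + 383) = (22 - 438)*(-(-I/3)/29 + 383) = -416*(-(-1)*I/87 + 383) = -416*(I/87 + 383) = -416*(383 + I/87) = -159328 - 416*I/87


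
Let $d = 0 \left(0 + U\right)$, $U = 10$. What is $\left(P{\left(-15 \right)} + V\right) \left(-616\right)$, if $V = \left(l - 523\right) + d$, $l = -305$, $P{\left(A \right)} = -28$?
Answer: $527296$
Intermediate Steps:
$d = 0$ ($d = 0 \left(0 + 10\right) = 0 \cdot 10 = 0$)
$V = -828$ ($V = \left(-305 - 523\right) + 0 = -828 + 0 = -828$)
$\left(P{\left(-15 \right)} + V\right) \left(-616\right) = \left(-28 - 828\right) \left(-616\right) = \left(-856\right) \left(-616\right) = 527296$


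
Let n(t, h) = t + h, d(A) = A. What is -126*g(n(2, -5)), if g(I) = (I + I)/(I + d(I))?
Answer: -126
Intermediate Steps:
n(t, h) = h + t
g(I) = 1 (g(I) = (I + I)/(I + I) = (2*I)/((2*I)) = (2*I)*(1/(2*I)) = 1)
-126*g(n(2, -5)) = -126*1 = -126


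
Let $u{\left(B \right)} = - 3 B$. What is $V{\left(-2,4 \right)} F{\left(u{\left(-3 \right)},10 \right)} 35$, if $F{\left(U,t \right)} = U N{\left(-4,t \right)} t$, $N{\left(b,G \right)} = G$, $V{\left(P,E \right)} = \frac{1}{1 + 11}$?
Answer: $2625$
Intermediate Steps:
$V{\left(P,E \right)} = \frac{1}{12}$
$F{\left(U,t \right)} = U t^{2}$ ($F{\left(U,t \right)} = U t t = U t^{2}$)
$V{\left(-2,4 \right)} F{\left(u{\left(-3 \right)},10 \right)} 35 = \frac{\left(-3\right) \left(-3\right) 10^{2}}{12} \cdot 35 = \frac{9 \cdot 100}{12} \cdot 35 = \frac{1}{12} \cdot 900 \cdot 35 = 75 \cdot 35 = 2625$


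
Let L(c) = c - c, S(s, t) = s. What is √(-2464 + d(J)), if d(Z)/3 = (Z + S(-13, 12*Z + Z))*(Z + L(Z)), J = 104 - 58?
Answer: √2090 ≈ 45.716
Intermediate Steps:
J = 46
L(c) = 0
d(Z) = 3*Z*(-13 + Z) (d(Z) = 3*((Z - 13)*(Z + 0)) = 3*((-13 + Z)*Z) = 3*(Z*(-13 + Z)) = 3*Z*(-13 + Z))
√(-2464 + d(J)) = √(-2464 + 3*46*(-13 + 46)) = √(-2464 + 3*46*33) = √(-2464 + 4554) = √2090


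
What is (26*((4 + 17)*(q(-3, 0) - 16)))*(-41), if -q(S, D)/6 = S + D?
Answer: -44772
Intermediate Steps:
q(S, D) = -6*D - 6*S (q(S, D) = -6*(S + D) = -6*(D + S) = -6*D - 6*S)
(26*((4 + 17)*(q(-3, 0) - 16)))*(-41) = (26*((4 + 17)*((-6*0 - 6*(-3)) - 16)))*(-41) = (26*(21*((0 + 18) - 16)))*(-41) = (26*(21*(18 - 16)))*(-41) = (26*(21*2))*(-41) = (26*42)*(-41) = 1092*(-41) = -44772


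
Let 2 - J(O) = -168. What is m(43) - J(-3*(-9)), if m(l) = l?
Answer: -127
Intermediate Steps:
J(O) = 170 (J(O) = 2 - 1*(-168) = 2 + 168 = 170)
m(43) - J(-3*(-9)) = 43 - 1*170 = 43 - 170 = -127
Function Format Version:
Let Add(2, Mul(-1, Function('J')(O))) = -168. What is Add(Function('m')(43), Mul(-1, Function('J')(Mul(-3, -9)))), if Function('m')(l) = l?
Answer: -127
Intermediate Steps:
Function('J')(O) = 170 (Function('J')(O) = Add(2, Mul(-1, -168)) = Add(2, 168) = 170)
Add(Function('m')(43), Mul(-1, Function('J')(Mul(-3, -9)))) = Add(43, Mul(-1, 170)) = Add(43, -170) = -127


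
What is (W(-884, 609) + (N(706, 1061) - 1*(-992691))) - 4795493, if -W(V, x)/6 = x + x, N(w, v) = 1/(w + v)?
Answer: -6732464369/1767 ≈ -3.8101e+6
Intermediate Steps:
N(w, v) = 1/(v + w)
W(V, x) = -12*x (W(V, x) = -6*(x + x) = -12*x)
(W(-884, 609) + (N(706, 1061) - 1*(-992691))) - 4795493 = (-12*609 + (1/(1061 + 706) - 1*(-992691))) - 4795493 = (-7308 + (1/1767 + 992691)) - 4795493 = (-7308 + 1754084998/1767) - 4795493 = 1741171762/1767 - 4795493 = -6732464369/1767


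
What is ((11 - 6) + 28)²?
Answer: 1089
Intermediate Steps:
((11 - 6) + 28)² = (5 + 28)² = 33² = 1089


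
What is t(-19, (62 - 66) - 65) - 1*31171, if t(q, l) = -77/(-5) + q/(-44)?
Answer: -6854137/220 ≈ -31155.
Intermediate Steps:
t(q, l) = 77/5 - q/44 (t(q, l) = -77*(-⅕) + q*(-1/44) = 77/5 - q/44)
t(-19, (62 - 66) - 65) - 1*31171 = (77/5 - 1/44*(-19)) - 1*31171 = (77/5 + 19/44) - 31171 = 3483/220 - 31171 = -6854137/220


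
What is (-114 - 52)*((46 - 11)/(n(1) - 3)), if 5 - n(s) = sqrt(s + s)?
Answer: -5810 - 2905*sqrt(2) ≈ -9918.3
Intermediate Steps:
n(s) = 5 - sqrt(2)*sqrt(s) (n(s) = 5 - sqrt(s + s) = 5 - sqrt(2*s) = 5 - sqrt(2)*sqrt(s))
(-114 - 52)*((46 - 11)/(n(1) - 3)) = (-114 - 52)*((46 - 11)/((5 - sqrt(2)*sqrt(1)) - 3)) = -5810/((5 - 1*sqrt(2)*1) - 3) = -5810/((5 - sqrt(2)) - 3) = -5810/(2 - sqrt(2))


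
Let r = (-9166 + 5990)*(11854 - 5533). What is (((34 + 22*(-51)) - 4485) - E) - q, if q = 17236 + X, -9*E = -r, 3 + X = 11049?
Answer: 6590267/3 ≈ 2.1968e+6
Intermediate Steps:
X = 11046 (X = -3 + 11049 = 11046)
r = -20075496 (r = -3176*6321 = -20075496)
E = -6691832/3 (E = -(-1)*(-20075496)/9 = -⅑*20075496 = -6691832/3 ≈ -2.2306e+6)
q = 28282 (q = 17236 + 11046 = 28282)
(((34 + 22*(-51)) - 4485) - E) - q = (((34 + 22*(-51)) - 4485) - 1*(-6691832/3)) - 1*28282 = (((34 - 1122) - 4485) + 6691832/3) - 28282 = ((-1088 - 4485) + 6691832/3) - 28282 = (-5573 + 6691832/3) - 28282 = 6675113/3 - 28282 = 6590267/3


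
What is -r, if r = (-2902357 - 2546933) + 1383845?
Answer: 4065445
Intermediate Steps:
r = -4065445 (r = -5449290 + 1383845 = -4065445)
-r = -1*(-4065445) = 4065445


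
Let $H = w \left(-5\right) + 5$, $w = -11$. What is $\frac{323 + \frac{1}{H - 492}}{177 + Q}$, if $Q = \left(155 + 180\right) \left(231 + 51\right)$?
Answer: $\frac{139535}{40887504} \approx 0.0034127$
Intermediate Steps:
$Q = 94470$ ($Q = 335 \cdot 282 = 94470$)
$H = 60$ ($H = \left(-11\right) \left(-5\right) + 5 = 55 + 5 = 60$)
$\frac{323 + \frac{1}{H - 492}}{177 + Q} = \frac{323 + \frac{1}{60 - 492}}{177 + 94470} = \frac{323 + \frac{1}{-432}}{94647} = \left(323 - \frac{1}{432}\right) \frac{1}{94647} = \frac{139535}{432} \cdot \frac{1}{94647} = \frac{139535}{40887504}$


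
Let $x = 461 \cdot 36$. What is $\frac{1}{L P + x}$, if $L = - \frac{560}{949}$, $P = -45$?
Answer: $\frac{949}{15774804} \approx 6.0159 \cdot 10^{-5}$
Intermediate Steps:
$L = - \frac{560}{949}$ ($L = \left(-560\right) \frac{1}{949} = - \frac{560}{949} \approx -0.59009$)
$x = 16596$
$\frac{1}{L P + x} = \frac{1}{\left(- \frac{560}{949}\right) \left(-45\right) + 16596} = \frac{1}{\frac{25200}{949} + 16596} = \frac{1}{\frac{15774804}{949}} = \frac{949}{15774804}$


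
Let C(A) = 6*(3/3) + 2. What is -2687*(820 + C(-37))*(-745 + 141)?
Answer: 1343800944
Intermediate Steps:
C(A) = 8 (C(A) = 6*(3*(1/3)) + 2 = 6*1 + 2 = 6 + 2 = 8)
-2687*(820 + C(-37))*(-745 + 141) = -2687*(820 + 8)*(-745 + 141) = -2224836*(-604) = -2687*(-500112) = 1343800944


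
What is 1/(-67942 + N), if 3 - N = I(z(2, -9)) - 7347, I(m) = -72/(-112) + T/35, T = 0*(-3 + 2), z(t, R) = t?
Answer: -14/848297 ≈ -1.6504e-5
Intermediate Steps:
T = 0 (T = 0*(-1) = 0)
I(m) = 9/14 (I(m) = -72/(-112) + 0/35 = -72*(-1/112) + 0*(1/35) = 9/14 + 0 = 9/14)
N = 102891/14 (N = 3 - (9/14 - 7347) = 3 - 1*(-102849/14) = 3 + 102849/14 = 102891/14 ≈ 7349.4)
1/(-67942 + N) = 1/(-67942 + 102891/14) = 1/(-848297/14) = -14/848297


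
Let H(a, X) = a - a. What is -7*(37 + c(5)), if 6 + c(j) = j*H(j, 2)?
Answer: -217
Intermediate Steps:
H(a, X) = 0
c(j) = -6 (c(j) = -6 + j*0 = -6 + 0 = -6)
-7*(37 + c(5)) = -7*(37 - 6) = -7*31 = -217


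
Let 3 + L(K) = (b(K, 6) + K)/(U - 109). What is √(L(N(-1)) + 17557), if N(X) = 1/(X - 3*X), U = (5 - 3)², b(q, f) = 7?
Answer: √3440570/14 ≈ 132.49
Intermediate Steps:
U = 4 (U = 2² = 4)
N(X) = -1/(2*X) (N(X) = 1/(-2*X) = -1/(2*X))
L(K) = -46/15 - K/105 (L(K) = -3 + (7 + K)/(4 - 109) = -3 + (7 + K)/(-105) = -3 + (7 + K)*(-1/105) = -3 + (-1/15 - K/105) = -46/15 - K/105)
√(L(N(-1)) + 17557) = √((-46/15 - (-1)/(210*(-1))) + 17557) = √((-46/15 - (-1)*(-1)/210) + 17557) = √((-46/15 - 1/105*½) + 17557) = √((-46/15 - 1/210) + 17557) = √(-43/14 + 17557) = √(245755/14) = √3440570/14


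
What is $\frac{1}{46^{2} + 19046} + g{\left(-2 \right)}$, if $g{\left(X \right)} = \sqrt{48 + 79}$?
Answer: $\frac{1}{21162} + \sqrt{127} \approx 11.269$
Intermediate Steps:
$g{\left(X \right)} = \sqrt{127}$
$\frac{1}{46^{2} + 19046} + g{\left(-2 \right)} = \frac{1}{46^{2} + 19046} + \sqrt{127} = \frac{1}{2116 + 19046} + \sqrt{127} = \frac{1}{21162} + \sqrt{127}$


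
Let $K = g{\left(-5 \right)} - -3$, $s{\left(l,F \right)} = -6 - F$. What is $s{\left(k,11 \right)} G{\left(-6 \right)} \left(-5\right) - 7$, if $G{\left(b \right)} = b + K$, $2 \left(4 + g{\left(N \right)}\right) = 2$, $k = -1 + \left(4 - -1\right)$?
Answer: $-517$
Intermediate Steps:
$k = 4$ ($k = -1 + \left(4 + 1\right) = -1 + 5 = 4$)
$g{\left(N \right)} = -3$ ($g{\left(N \right)} = -4 + \frac{1}{2} \cdot 2 = -4 + 1 = -3$)
$K = 0$ ($K = -3 - -3 = -3 + 3 = 0$)
$G{\left(b \right)} = b$ ($G{\left(b \right)} = b + 0 = b$)
$s{\left(k,11 \right)} G{\left(-6 \right)} \left(-5\right) - 7 = \left(-6 - 11\right) \left(\left(-6\right) \left(-5\right)\right) - 7 = \left(-6 - 11\right) 30 - 7 = \left(-17\right) 30 - 7 = -510 - 7 = -517$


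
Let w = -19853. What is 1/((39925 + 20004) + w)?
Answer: 1/40076 ≈ 2.4953e-5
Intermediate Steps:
1/((39925 + 20004) + w) = 1/((39925 + 20004) - 19853) = 1/(59929 - 19853) = 1/40076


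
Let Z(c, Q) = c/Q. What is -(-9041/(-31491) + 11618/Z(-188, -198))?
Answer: -18110615608/1480077 ≈ -12236.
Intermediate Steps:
-(-9041/(-31491) + 11618/Z(-188, -198)) = -(-9041/(-31491) + 11618/((-188/(-198)))) = -(-9041*(-1/31491) + 11618/((-188*(-1/198)))) = -(9041/31491 + 11618/(94/99)) = -(9041/31491 + 11618*(99/94)) = -(9041/31491 + 575091/47) = -1*18110615608/1480077 = -18110615608/1480077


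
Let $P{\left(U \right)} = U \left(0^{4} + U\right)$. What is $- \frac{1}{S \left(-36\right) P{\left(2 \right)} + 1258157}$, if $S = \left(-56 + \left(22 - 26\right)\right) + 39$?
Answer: $- \frac{1}{1261181} \approx -7.9291 \cdot 10^{-7}$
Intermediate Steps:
$S = -21$ ($S = \left(-56 + \left(22 - 26\right)\right) + 39 = \left(-56 - 4\right) + 39 = -60 + 39 = -21$)
$P{\left(U \right)} = U^{2}$ ($P{\left(U \right)} = U \left(0 + U\right) = U U = U^{2}$)
$- \frac{1}{S \left(-36\right) P{\left(2 \right)} + 1258157} = - \frac{1}{\left(-21\right) \left(-36\right) 2^{2} + 1258157} = - \frac{1}{756 \cdot 4 + 1258157} = - \frac{1}{3024 + 1258157} = - \frac{1}{1261181}$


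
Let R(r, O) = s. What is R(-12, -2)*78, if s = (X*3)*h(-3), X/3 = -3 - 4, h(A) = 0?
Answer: 0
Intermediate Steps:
X = -21 (X = 3*(-3 - 4) = 3*(-7) = -21)
s = 0 (s = -21*3*0 = -63*0 = 0)
R(r, O) = 0
R(-12, -2)*78 = 0*78 = 0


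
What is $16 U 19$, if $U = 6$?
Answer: $1824$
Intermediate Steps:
$16 U 19 = 16 \cdot 6 \cdot 19 = 96 \cdot 19 = 1824$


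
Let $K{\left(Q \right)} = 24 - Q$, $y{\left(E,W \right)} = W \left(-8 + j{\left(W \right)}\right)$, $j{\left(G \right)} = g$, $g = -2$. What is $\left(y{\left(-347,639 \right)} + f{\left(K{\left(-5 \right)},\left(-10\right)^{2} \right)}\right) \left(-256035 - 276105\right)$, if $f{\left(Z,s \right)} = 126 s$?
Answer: $-3304589400$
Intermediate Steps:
$j{\left(G \right)} = -2$
$y{\left(E,W \right)} = - 10 W$ ($y{\left(E,W \right)} = W \left(-8 - 2\right) = W \left(-10\right) = - 10 W$)
$\left(y{\left(-347,639 \right)} + f{\left(K{\left(-5 \right)},\left(-10\right)^{2} \right)}\right) \left(-256035 - 276105\right) = \left(\left(-10\right) 639 + 126 \left(-10\right)^{2}\right) \left(-256035 - 276105\right) = \left(-6390 + 126 \cdot 100\right) \left(-532140\right) = \left(-6390 + 12600\right) \left(-532140\right) = 6210 \left(-532140\right) = -3304589400$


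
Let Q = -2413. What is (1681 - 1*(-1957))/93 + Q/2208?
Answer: 2602765/68448 ≈ 38.025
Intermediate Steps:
(1681 - 1*(-1957))/93 + Q/2208 = (1681 - 1*(-1957))/93 - 2413/2208 = (1681 + 1957)*(1/93) - 2413*1/2208 = 3638*(1/93) - 2413/2208 = 3638/93 - 2413/2208 = 2602765/68448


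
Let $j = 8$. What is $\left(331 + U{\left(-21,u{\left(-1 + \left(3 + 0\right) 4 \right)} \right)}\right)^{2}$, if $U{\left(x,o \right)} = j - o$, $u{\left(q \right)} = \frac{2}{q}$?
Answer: $\frac{13890529}{121} \approx 1.148 \cdot 10^{5}$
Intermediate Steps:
$U{\left(x,o \right)} = 8 - o$
$\left(331 + U{\left(-21,u{\left(-1 + \left(3 + 0\right) 4 \right)} \right)}\right)^{2} = \left(331 + \left(8 - \frac{2}{-1 + \left(3 + 0\right) 4}\right)\right)^{2} = \left(331 + \left(8 - \frac{2}{-1 + 3 \cdot 4}\right)\right)^{2} = \left(331 + \left(8 - \frac{2}{-1 + 12}\right)\right)^{2} = \left(331 + \left(8 - \frac{2}{11}\right)\right)^{2} = \left(331 + \frac{86}{11}\right)^{2} = \left(\frac{3727}{11}\right)^{2} = \frac{13890529}{121}$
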